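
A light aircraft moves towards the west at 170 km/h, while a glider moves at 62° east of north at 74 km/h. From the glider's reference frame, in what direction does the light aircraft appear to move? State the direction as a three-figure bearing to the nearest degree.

Taking east as x and north as y: light aircraft velocity = (-170.000, 0.000) km/h; glider velocity = (65.338, 34.741) km/h.
Velocity of light aircraft relative to glider = (-170.000, 0.000) − (65.338, 34.741) = (-235.338, -34.741) km/h.
Bearing = atan2(-235.34, -34.74) = 261.60° clockwise from north.

262°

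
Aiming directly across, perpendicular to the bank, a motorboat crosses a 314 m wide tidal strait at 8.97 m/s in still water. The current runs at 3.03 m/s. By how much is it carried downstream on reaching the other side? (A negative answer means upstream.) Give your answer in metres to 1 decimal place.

Perpendicular speed = 8.970 m/s; crossing time = 314 / 8.970 = 35.006 s.
Net downstream speed = 3.030 m/s.
Drift = 3.030 × 35.006 = 106.067 m (downstream).

106.1 m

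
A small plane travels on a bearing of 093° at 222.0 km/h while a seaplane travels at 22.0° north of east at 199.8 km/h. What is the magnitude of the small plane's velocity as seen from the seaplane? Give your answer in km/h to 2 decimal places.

Taking east as x and north as y: small plane velocity = (221.696, -11.619) km/h; seaplane velocity = (185.251, 74.846) km/h.
Velocity of small plane relative to seaplane = (221.696, -11.619) − (185.251, 74.846) = (36.444, -86.465) km/h.
Magnitude = |(36.444, -86.465)| = 93.832 km/h.

93.83 km/h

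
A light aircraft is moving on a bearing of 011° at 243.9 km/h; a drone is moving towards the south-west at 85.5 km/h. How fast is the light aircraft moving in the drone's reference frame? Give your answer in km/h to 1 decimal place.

Taking east as x and north as y: light aircraft velocity = (46.538, 239.419) km/h; drone velocity = (-60.458, -60.458) km/h.
Velocity of light aircraft relative to drone = (46.538, 239.419) − (-60.458, -60.458) = (106.996, 299.876) km/h.
Magnitude = |(106.996, 299.876)| = 318.393 km/h.

318.4 km/h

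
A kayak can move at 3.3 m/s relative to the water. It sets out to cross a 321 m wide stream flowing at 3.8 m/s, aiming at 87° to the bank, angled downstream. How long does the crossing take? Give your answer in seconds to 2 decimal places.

The component of the kayak's velocity perpendicular to the bank is 3.3 × sin 87° = 3.295 m/s.
The flow acts along the bank and has no component across it.
Time = 321 / 3.295 = 97.406 s.

97.41 s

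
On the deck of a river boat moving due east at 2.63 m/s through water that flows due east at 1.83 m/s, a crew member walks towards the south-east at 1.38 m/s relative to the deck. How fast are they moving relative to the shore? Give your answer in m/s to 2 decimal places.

In east/north components (m/s): crew member relative to river boat = (0.976, -0.976); river boat relative to water = (2.630, 0.000); water relative to ground = (1.830, 0.000).
Sum = (5.436, -0.976) m/s.
Speed = |(5.436, -0.976)| = 5.523 m/s.

5.52 m/s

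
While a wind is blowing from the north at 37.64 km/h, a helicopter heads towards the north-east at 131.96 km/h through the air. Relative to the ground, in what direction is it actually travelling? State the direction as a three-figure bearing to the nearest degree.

Taking east as x and north as y: velocity relative to the air = (93.310, 93.310) km/h; the air relative to ground = (0.000, -37.640) km/h.
Velocity relative to ground = (93.310, 93.310) + (0.000, -37.640) = (93.310, 55.670) km/h.
Bearing = atan2(93.31, 55.67) = 59.18° clockwise from north.

059°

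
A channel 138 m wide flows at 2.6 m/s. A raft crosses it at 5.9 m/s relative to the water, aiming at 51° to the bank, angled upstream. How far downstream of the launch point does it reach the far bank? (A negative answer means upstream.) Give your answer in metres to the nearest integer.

Perpendicular speed = 4.585 m/s; crossing time = 138 / 4.585 = 30.097 s.
Net downstream speed = -1.113 m/s.
Drift = -1.113 × 30.097 = -33.498 m (upstream).

-33 m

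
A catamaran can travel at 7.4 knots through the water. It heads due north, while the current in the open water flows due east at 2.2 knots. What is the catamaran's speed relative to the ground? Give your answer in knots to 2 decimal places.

7.72 knots

Taking east as x and north as y: velocity relative to the water = (0.000, 7.400) knots; the water relative to ground = (2.200, 0.000) knots.
Velocity relative to ground = (0.000, 7.400) + (2.200, 0.000) = (2.200, 7.400) knots.
Speed = |(2.200, 7.400)| = 7.720 knots.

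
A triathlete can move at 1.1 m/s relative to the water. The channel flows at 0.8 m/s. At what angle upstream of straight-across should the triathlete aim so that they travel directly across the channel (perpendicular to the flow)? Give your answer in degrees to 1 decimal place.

46.7°

To cancel the current, the upstream component of the triathlete's velocity must equal the flow: 1.1 sin θ = 0.8.
sin θ = 0.8 / 1.1 = 0.7273.
θ = arcsin(0.7273) = 46.658°.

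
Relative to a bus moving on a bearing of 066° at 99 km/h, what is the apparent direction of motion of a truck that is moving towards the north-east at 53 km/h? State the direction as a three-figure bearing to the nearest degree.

Taking east as x and north as y: truck velocity = (37.477, 37.477) km/h; bus velocity = (90.441, 40.267) km/h.
Velocity of truck relative to bus = (37.477, 37.477) − (90.441, 40.267) = (-52.964, -2.790) km/h.
Bearing = atan2(-52.96, -2.79) = 266.98° clockwise from north.

267°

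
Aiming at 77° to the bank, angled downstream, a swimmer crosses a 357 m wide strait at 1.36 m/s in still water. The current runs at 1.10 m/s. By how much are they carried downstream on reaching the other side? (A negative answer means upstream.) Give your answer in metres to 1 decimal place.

Perpendicular speed = 1.325 m/s; crossing time = 357 / 1.325 = 269.405 s.
Net downstream speed = 1.406 m/s.
Drift = 1.406 × 269.405 = 378.765 m (downstream).

378.8 m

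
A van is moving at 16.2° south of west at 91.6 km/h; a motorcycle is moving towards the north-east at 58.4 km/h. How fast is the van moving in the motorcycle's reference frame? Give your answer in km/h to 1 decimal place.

145.5 km/h

Taking east as x and north as y: van velocity = (-87.963, -25.556) km/h; motorcycle velocity = (41.295, 41.295) km/h.
Velocity of van relative to motorcycle = (-87.963, -25.556) − (41.295, 41.295) = (-129.258, -66.851) km/h.
Magnitude = |(-129.258, -66.851)| = 145.522 km/h.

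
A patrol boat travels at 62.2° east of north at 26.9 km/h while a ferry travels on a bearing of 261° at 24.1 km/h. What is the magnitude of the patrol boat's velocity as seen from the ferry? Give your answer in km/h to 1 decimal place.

Taking east as x and north as y: patrol boat velocity = (23.795, 12.546) km/h; ferry velocity = (-23.803, -3.770) km/h.
Velocity of patrol boat relative to ferry = (23.795, 12.546) − (-23.803, -3.770) = (47.599, 16.316) km/h.
Magnitude = |(47.599, 16.316)| = 50.317 km/h.

50.3 km/h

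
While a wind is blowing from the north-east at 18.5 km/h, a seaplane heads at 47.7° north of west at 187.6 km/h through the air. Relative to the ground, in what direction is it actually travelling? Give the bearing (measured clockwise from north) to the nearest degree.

Taking east as x and north as y: velocity relative to the air = (-126.257, 138.755) km/h; the air relative to ground = (-13.081, -13.081) km/h.
Velocity relative to ground = (-126.257, 138.755) + (-13.081, -13.081) = (-139.339, 125.673) km/h.
Bearing = atan2(-139.34, 125.67) = 312.05° clockwise from north.

312°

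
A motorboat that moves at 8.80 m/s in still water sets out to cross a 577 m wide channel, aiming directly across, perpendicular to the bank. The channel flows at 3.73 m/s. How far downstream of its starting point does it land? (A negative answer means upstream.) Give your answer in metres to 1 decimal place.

244.6 m

Perpendicular speed = 8.800 m/s; crossing time = 577 / 8.800 = 65.568 s.
Net downstream speed = 3.730 m/s.
Drift = 3.730 × 65.568 = 244.569 m (downstream).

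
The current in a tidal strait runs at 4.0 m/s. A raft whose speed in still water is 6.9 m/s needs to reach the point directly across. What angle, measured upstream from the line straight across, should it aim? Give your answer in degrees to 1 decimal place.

To cancel the current, the upstream component of the raft's velocity must equal the flow: 6.9 sin θ = 4.0.
sin θ = 4.0 / 6.9 = 0.5797.
θ = arcsin(0.5797) = 35.430°.

35.4°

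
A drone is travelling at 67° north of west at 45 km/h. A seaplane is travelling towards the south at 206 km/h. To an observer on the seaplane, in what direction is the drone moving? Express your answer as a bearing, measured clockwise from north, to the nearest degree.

Taking east as x and north as y: drone velocity = (-17.583, 41.423) km/h; seaplane velocity = (0.000, -206.000) km/h.
Velocity of drone relative to seaplane = (-17.583, 41.423) − (0.000, -206.000) = (-17.583, 247.423) km/h.
Bearing = atan2(-17.58, 247.42) = 355.94° clockwise from north.

356°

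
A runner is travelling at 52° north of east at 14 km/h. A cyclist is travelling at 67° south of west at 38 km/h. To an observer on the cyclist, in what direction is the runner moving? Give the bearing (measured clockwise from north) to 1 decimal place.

Taking east as x and north as y: runner velocity = (8.619, 11.032) km/h; cyclist velocity = (-14.848, -34.979) km/h.
Velocity of runner relative to cyclist = (8.619, 11.032) − (-14.848, -34.979) = (23.467, 46.011) km/h.
Bearing = atan2(23.47, 46.01) = 27.02° clockwise from north.

027.0°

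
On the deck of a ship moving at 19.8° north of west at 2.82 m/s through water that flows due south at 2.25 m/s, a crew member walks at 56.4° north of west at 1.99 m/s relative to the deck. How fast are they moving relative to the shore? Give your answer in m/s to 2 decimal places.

3.77 m/s

In east/north components (m/s): crew member relative to ship = (-1.101, 1.658); ship relative to water = (-2.653, 0.955); water relative to ground = (0.000, -2.250).
Sum = (-3.755, 0.363) m/s.
Speed = |(-3.755, 0.363)| = 3.772 m/s.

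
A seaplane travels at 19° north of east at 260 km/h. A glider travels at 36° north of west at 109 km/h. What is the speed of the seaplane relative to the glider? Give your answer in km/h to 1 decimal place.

Taking east as x and north as y: seaplane velocity = (245.835, 84.648) km/h; glider velocity = (-88.183, 64.069) km/h.
Velocity of seaplane relative to glider = (245.835, 84.648) − (-88.183, 64.069) = (334.018, 20.579) km/h.
Magnitude = |(334.018, 20.579)| = 334.651 km/h.

334.7 km/h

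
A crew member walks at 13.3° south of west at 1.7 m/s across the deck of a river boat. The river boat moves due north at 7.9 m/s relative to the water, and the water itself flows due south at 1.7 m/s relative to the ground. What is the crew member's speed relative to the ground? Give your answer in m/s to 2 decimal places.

In east/north components (m/s): crew member relative to river boat = (-1.654, -0.391); river boat relative to water = (0.000, 7.900); water relative to ground = (0.000, -1.700).
Sum = (-1.654, 5.809) m/s.
Speed = |(-1.654, 5.809)| = 6.040 m/s.

6.04 m/s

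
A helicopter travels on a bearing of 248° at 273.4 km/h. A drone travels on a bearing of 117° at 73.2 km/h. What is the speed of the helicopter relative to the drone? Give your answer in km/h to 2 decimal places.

326.14 km/h

Taking east as x and north as y: helicopter velocity = (-253.492, -102.417) km/h; drone velocity = (65.222, -33.232) km/h.
Velocity of helicopter relative to drone = (-253.492, -102.417) − (65.222, -33.232) = (-318.714, -69.185) km/h.
Magnitude = |(-318.714, -69.185)| = 326.137 km/h.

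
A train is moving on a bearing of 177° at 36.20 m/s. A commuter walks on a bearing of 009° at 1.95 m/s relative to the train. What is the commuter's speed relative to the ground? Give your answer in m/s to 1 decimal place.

34.3 m/s

Taking east as x and north as y: train velocity = (1.895, -36.150) m/s; commuter velocity relative to train = (0.305, 1.926) m/s.
Velocity relative to ground = (1.895, -36.150) + (0.305, 1.926) = (2.200, -34.224) m/s.
Speed = |(2.200, -34.224)| = 34.295 m/s.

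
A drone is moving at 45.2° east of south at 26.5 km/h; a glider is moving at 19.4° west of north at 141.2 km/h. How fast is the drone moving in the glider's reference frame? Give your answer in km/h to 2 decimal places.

Taking east as x and north as y: drone velocity = (18.804, -18.673) km/h; glider velocity = (-46.901, 133.183) km/h.
Velocity of drone relative to glider = (18.804, -18.673) − (-46.901, 133.183) = (65.705, -151.856) km/h.
Magnitude = |(65.705, -151.856)| = 165.461 km/h.

165.46 km/h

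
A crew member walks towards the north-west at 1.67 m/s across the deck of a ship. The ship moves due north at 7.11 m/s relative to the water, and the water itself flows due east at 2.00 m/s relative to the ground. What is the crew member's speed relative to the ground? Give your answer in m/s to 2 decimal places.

8.33 m/s

In east/north components (m/s): crew member relative to ship = (-1.181, 1.181); ship relative to water = (0.000, 7.110); water relative to ground = (2.000, 0.000).
Sum = (0.819, 8.291) m/s.
Speed = |(0.819, 8.291)| = 8.331 m/s.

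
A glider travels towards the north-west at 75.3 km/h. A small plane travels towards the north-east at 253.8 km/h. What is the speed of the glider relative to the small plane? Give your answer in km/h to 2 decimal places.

264.73 km/h

Taking east as x and north as y: glider velocity = (-53.245, 53.245) km/h; small plane velocity = (179.464, 179.464) km/h.
Velocity of glider relative to small plane = (-53.245, 53.245) − (179.464, 179.464) = (-232.709, -126.219) km/h.
Magnitude = |(-232.709, -126.219)| = 264.735 km/h.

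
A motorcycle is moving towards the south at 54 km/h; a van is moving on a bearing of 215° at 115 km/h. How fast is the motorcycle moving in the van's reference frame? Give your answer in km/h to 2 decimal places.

77.25 km/h

Taking east as x and north as y: motorcycle velocity = (0.000, -54.000) km/h; van velocity = (-65.961, -94.202) km/h.
Velocity of motorcycle relative to van = (0.000, -54.000) − (-65.961, -94.202) = (65.961, 40.202) km/h.
Magnitude = |(65.961, 40.202)| = 77.247 km/h.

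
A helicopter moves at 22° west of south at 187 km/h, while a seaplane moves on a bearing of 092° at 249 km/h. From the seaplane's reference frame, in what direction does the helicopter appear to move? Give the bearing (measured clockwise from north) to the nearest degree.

243°

Taking east as x and north as y: helicopter velocity = (-70.051, -173.383) km/h; seaplane velocity = (248.848, -8.690) km/h.
Velocity of helicopter relative to seaplane = (-70.051, -173.383) − (248.848, -8.690) = (-318.900, -164.693) km/h.
Bearing = atan2(-318.90, -164.69) = 242.69° clockwise from north.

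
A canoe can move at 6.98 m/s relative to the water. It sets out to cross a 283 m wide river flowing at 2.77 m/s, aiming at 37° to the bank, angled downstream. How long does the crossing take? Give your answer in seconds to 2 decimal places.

The component of the canoe's velocity perpendicular to the bank is 6.98 × sin 37° = 4.201 m/s.
The current is parallel to the bank, so it does not affect the crossing time.
Time = 283 / 4.201 = 67.370 s.

67.37 s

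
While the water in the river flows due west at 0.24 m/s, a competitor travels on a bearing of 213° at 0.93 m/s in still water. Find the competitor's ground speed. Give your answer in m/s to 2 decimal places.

Taking east as x and north as y: velocity relative to the water = (-0.507, -0.780) m/s; the water relative to ground = (-0.240, 0.000) m/s.
Velocity relative to ground = (-0.507, -0.780) + (-0.240, 0.000) = (-0.747, -0.780) m/s.
Speed = |(-0.747, -0.780)| = 1.080 m/s.

1.08 m/s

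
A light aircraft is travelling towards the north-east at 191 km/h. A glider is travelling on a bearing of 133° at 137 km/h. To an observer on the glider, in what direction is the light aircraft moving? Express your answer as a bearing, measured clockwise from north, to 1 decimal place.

Taking east as x and north as y: light aircraft velocity = (135.057, 135.057) km/h; glider velocity = (100.195, -93.434) km/h.
Velocity of light aircraft relative to glider = (135.057, 135.057) − (100.195, -93.434) = (34.862, 228.491) km/h.
Bearing = atan2(34.86, 228.49) = 8.67° clockwise from north.

008.7°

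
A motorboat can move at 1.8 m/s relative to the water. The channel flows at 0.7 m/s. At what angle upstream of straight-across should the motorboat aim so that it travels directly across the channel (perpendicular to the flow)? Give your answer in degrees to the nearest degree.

23°

To cancel the current, the upstream component of the motorboat's velocity must equal the flow: 1.8 sin θ = 0.7.
sin θ = 0.7 / 1.8 = 0.3889.
θ = arcsin(0.3889) = 22.885°.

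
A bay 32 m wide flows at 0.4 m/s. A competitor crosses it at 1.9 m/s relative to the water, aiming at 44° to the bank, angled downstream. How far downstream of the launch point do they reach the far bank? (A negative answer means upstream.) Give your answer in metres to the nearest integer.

Perpendicular speed = 1.320 m/s; crossing time = 32 / 1.320 = 24.245 s.
Net downstream speed = 1.767 m/s.
Drift = 1.767 × 24.245 = 42.835 m (downstream).

43 m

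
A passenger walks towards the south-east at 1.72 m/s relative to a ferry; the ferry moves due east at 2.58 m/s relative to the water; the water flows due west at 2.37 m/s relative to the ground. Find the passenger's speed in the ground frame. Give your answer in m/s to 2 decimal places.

In east/north components (m/s): passenger relative to ferry = (1.216, -1.216); ferry relative to water = (2.580, 0.000); water relative to ground = (-2.370, 0.000).
Sum = (1.426, -1.216) m/s.
Speed = |(1.426, -1.216)| = 1.874 m/s.

1.87 m/s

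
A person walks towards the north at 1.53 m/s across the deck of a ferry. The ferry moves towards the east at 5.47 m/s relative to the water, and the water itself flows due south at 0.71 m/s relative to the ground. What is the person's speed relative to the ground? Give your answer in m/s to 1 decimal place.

5.5 m/s

In east/north components (m/s): person relative to ferry = (0.000, 1.530); ferry relative to water = (5.470, 0.000); water relative to ground = (0.000, -0.710).
Sum = (5.470, 0.820) m/s.
Speed = |(5.470, 0.820)| = 5.531 m/s.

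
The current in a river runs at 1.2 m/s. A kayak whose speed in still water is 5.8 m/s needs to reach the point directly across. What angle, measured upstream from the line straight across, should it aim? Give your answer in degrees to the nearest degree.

To cancel the current, the upstream component of the kayak's velocity must equal the flow: 5.8 sin θ = 1.2.
sin θ = 1.2 / 5.8 = 0.2069.
θ = arcsin(0.2069) = 11.941°.

12°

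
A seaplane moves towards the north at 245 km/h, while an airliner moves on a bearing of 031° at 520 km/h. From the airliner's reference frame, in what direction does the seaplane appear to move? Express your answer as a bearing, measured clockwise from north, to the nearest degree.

233°

Taking east as x and north as y: seaplane velocity = (0.000, 245.000) km/h; airliner velocity = (267.820, 445.727) km/h.
Velocity of seaplane relative to airliner = (0.000, 245.000) − (267.820, 445.727) = (-267.820, -200.727) km/h.
Bearing = atan2(-267.82, -200.73) = 233.15° clockwise from north.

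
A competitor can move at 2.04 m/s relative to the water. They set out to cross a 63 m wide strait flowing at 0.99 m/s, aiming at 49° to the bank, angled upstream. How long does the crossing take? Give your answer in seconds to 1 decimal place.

40.9 s

The component of the competitor's velocity perpendicular to the bank is 2.04 × sin 49° = 1.540 m/s.
Only the cross-stream component determines the crossing time; the current contributes nothing perpendicular to the bank.
Time = 63 / 1.540 = 40.920 s.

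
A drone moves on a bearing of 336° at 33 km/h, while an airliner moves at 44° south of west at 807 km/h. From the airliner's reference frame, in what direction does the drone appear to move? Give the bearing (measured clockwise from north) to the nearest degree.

Taking east as x and north as y: drone velocity = (-13.422, 30.147) km/h; airliner velocity = (-580.507, -560.589) km/h.
Velocity of drone relative to airliner = (-13.422, 30.147) − (-580.507, -560.589) = (567.085, 590.736) km/h.
Bearing = atan2(567.08, 590.74) = 43.83° clockwise from north.

044°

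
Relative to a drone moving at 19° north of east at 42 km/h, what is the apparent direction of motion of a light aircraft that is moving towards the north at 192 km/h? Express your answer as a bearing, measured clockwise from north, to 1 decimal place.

347.4°

Taking east as x and north as y: light aircraft velocity = (0.000, 192.000) km/h; drone velocity = (39.712, 13.674) km/h.
Velocity of light aircraft relative to drone = (0.000, 192.000) − (39.712, 13.674) = (-39.712, 178.326) km/h.
Bearing = atan2(-39.71, 178.33) = 347.45° clockwise from north.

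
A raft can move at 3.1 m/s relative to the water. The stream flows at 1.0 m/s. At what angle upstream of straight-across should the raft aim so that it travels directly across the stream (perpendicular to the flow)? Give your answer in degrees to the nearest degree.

To cancel the current, the upstream component of the raft's velocity must equal the flow: 3.1 sin θ = 1.0.
sin θ = 1.0 / 3.1 = 0.3226.
θ = arcsin(0.3226) = 18.819°.

19°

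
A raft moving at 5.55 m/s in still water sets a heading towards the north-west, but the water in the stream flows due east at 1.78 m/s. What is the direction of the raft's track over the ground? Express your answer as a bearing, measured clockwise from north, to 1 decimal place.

Taking east as x and north as y: velocity relative to the water = (-3.924, 3.924) m/s; the water relative to ground = (1.780, 0.000) m/s.
Velocity relative to ground = (-3.924, 3.924) + (1.780, 0.000) = (-2.144, 3.924) m/s.
Bearing = atan2(-2.14, 3.92) = 331.35° clockwise from north.

331.3°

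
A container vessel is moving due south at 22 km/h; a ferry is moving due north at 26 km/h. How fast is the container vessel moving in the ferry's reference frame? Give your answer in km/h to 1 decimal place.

Taking east as x and north as y: container vessel velocity = (0.000, -22.000) km/h; ferry velocity = (0.000, 26.000) km/h.
Velocity of container vessel relative to ferry = (0.000, -22.000) − (0.000, 26.000) = (0.000, -48.000) km/h.
Magnitude = |(0.000, -48.000)| = 48.000 km/h.

48.0 km/h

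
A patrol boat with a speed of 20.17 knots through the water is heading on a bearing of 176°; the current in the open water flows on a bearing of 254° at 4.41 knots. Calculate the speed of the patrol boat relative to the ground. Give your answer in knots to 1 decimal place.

21.5 knots

Taking east as x and north as y: velocity relative to the water = (1.407, -20.121) knots; the water relative to ground = (-4.239, -1.216) knots.
Velocity relative to ground = (1.407, -20.121) + (-4.239, -1.216) = (-2.832, -21.336) knots.
Speed = |(-2.832, -21.336)| = 21.524 knots.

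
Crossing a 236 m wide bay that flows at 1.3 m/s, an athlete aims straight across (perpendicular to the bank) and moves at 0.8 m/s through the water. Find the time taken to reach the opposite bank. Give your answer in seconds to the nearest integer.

295 s

The component of the athlete's velocity perpendicular to the bank is 0.8 m/s.
Only the cross-stream component determines the crossing time; the current contributes nothing perpendicular to the bank.
Time = 236 / 0.800 = 295.000 s.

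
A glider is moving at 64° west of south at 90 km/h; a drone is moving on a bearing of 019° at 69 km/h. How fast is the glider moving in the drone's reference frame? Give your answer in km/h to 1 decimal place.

147.1 km/h

Taking east as x and north as y: glider velocity = (-80.891, -39.453) km/h; drone velocity = (22.464, 65.241) km/h.
Velocity of glider relative to drone = (-80.891, -39.453) − (22.464, 65.241) = (-103.356, -104.694) km/h.
Magnitude = |(-103.356, -104.694)| = 147.117 km/h.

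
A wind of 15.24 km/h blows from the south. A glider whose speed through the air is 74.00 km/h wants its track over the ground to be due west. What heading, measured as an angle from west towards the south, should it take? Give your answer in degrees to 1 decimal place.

The wind pushes perpendicular to the desired track; the heading must have a component into the wind equal to 15.24 km/h: 74.00 sin θ = 15.24.
sin θ = 0.2059, so θ = 11.885°.

11.9°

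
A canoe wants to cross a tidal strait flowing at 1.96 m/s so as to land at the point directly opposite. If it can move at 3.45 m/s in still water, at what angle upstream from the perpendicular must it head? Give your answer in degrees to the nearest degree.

35°

To cancel the current, the upstream component of the canoe's velocity must equal the flow: 3.45 sin θ = 1.96.
sin θ = 1.96 / 3.45 = 0.5681.
θ = arcsin(0.5681) = 34.619°.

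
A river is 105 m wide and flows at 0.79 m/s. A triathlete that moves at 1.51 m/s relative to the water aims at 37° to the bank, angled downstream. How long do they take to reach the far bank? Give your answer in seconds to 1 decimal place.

115.5 s

The component of the triathlete's velocity perpendicular to the bank is 1.51 × sin 37° = 0.909 m/s.
The flow acts along the bank and has no component across it.
Time = 105 / 0.909 = 115.545 s.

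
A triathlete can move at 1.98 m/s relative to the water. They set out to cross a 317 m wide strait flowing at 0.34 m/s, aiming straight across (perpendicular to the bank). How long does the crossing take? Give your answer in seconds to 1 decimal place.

160.1 s

The component of the triathlete's velocity perpendicular to the bank is 1.98 m/s.
Only the cross-stream component determines the crossing time; the current contributes nothing perpendicular to the bank.
Time = 317 / 1.980 = 160.101 s.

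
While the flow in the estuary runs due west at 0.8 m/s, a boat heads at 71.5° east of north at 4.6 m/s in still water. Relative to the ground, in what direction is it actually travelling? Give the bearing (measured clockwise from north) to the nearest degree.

068°

Taking east as x and north as y: velocity relative to the water = (4.362, 1.460) m/s; the water relative to ground = (-0.800, 0.000) m/s.
Velocity relative to ground = (4.362, 1.460) + (-0.800, 0.000) = (3.562, 1.460) m/s.
Bearing = atan2(3.56, 1.46) = 67.72° clockwise from north.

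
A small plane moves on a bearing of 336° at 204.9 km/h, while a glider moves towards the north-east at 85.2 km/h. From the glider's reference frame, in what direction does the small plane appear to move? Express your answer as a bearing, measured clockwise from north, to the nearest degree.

Taking east as x and north as y: small plane velocity = (-83.340, 187.185) km/h; glider velocity = (60.245, 60.245) km/h.
Velocity of small plane relative to glider = (-83.340, 187.185) − (60.245, 60.245) = (-143.586, 126.940) km/h.
Bearing = atan2(-143.59, 126.94) = 311.48° clockwise from north.

311°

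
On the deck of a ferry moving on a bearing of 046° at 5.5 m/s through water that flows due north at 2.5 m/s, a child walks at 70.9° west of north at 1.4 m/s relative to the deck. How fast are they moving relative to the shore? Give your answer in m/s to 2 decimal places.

In east/north components (m/s): child relative to ferry = (-1.323, 0.458); ferry relative to water = (3.956, 3.821); water relative to ground = (0.000, 2.500).
Sum = (2.633, 6.779) m/s.
Speed = |(2.633, 6.779)| = 7.272 m/s.

7.27 m/s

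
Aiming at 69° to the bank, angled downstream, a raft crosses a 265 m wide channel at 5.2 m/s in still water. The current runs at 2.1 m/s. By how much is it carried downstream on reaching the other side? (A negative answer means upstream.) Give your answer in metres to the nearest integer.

Perpendicular speed = 4.855 m/s; crossing time = 265 / 4.855 = 54.587 s.
Net downstream speed = 3.964 m/s.
Drift = 3.964 × 54.587 = 216.357 m (downstream).

216 m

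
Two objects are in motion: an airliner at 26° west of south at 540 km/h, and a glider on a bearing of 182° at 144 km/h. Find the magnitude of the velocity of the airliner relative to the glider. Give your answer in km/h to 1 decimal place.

412.6 km/h

Taking east as x and north as y: airliner velocity = (-236.720, -485.349) km/h; glider velocity = (-5.026, -143.912) km/h.
Velocity of airliner relative to glider = (-236.720, -485.349) − (-5.026, -143.912) = (-231.695, -341.437) km/h.
Magnitude = |(-231.695, -341.437)| = 412.627 km/h.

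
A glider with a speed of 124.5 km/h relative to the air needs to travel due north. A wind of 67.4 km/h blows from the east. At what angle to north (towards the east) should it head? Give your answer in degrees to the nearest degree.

The wind pushes perpendicular to the desired track; the heading must have a component into the wind equal to 67.4 km/h: 124.5 sin θ = 67.4.
sin θ = 0.5414, so θ = 32.777°.

33°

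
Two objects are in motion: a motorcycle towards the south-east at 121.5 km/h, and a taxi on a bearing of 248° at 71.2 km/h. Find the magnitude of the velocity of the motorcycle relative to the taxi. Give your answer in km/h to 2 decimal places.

Taking east as x and north as y: motorcycle velocity = (85.913, -85.913) km/h; taxi velocity = (-66.015, -26.672) km/h.
Velocity of motorcycle relative to taxi = (85.913, -85.913) − (-66.015, -26.672) = (151.929, -59.241) km/h.
Magnitude = |(151.929, -59.241)| = 163.070 km/h.

163.07 km/h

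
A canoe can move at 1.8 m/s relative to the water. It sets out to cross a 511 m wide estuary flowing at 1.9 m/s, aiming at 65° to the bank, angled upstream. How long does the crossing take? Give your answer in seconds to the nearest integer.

313 s

The component of the canoe's velocity perpendicular to the bank is 1.8 × sin 65° = 1.631 m/s.
The flow acts along the bank and has no component across it.
Time = 511 / 1.631 = 313.237 s.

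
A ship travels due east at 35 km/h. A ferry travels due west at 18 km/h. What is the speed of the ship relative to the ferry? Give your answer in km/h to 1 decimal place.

53.0 km/h

Taking east as x and north as y: ship velocity = (35.000, 0.000) km/h; ferry velocity = (-18.000, 0.000) km/h.
Velocity of ship relative to ferry = (35.000, 0.000) − (-18.000, 0.000) = (53.000, 0.000) km/h.
Magnitude = |(53.000, 0.000)| = 53.000 km/h.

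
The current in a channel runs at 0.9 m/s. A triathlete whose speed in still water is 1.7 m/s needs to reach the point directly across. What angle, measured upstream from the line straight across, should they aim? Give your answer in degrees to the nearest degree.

32°

To cancel the current, the upstream component of the triathlete's velocity must equal the flow: 1.7 sin θ = 0.9.
sin θ = 0.9 / 1.7 = 0.5294.
θ = arcsin(0.5294) = 31.966°.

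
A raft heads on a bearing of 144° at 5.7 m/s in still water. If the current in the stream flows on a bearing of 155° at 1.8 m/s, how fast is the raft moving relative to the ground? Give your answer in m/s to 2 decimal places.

7.47 m/s

Taking east as x and north as y: velocity relative to the water = (3.350, -4.611) m/s; the water relative to ground = (0.761, -1.631) m/s.
Velocity relative to ground = (3.350, -4.611) + (0.761, -1.631) = (4.111, -6.243) m/s.
Speed = |(4.111, -6.243)| = 7.475 m/s.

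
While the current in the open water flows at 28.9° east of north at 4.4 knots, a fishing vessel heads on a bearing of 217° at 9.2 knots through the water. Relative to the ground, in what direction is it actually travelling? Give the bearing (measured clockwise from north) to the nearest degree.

224°

Taking east as x and north as y: velocity relative to the water = (-5.537, -7.347) knots; the water relative to ground = (2.126, 3.852) knots.
Velocity relative to ground = (-5.537, -7.347) + (2.126, 3.852) = (-3.410, -3.495) knots.
Bearing = atan2(-3.41, -3.50) = 224.29° clockwise from north.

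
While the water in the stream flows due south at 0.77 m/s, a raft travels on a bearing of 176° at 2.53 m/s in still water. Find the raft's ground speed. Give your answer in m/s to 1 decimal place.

Taking east as x and north as y: velocity relative to the water = (0.176, -2.524) m/s; the water relative to ground = (0.000, -0.770) m/s.
Velocity relative to ground = (0.176, -2.524) + (0.000, -0.770) = (0.176, -3.294) m/s.
Speed = |(0.176, -3.294)| = 3.299 m/s.

3.3 m/s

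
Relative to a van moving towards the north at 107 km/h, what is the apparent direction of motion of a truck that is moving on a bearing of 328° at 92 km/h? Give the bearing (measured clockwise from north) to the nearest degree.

Taking east as x and north as y: truck velocity = (-48.753, 78.020) km/h; van velocity = (0.000, 107.000) km/h.
Velocity of truck relative to van = (-48.753, 78.020) − (0.000, 107.000) = (-48.753, -28.980) km/h.
Bearing = atan2(-48.75, -28.98) = 239.27° clockwise from north.

239°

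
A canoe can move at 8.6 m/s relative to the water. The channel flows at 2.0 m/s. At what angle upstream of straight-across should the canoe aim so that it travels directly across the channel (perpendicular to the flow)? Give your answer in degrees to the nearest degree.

To cancel the current, the upstream component of the canoe's velocity must equal the flow: 8.6 sin θ = 2.0.
sin θ = 2.0 / 8.6 = 0.2326.
θ = arcsin(0.2326) = 13.448°.

13°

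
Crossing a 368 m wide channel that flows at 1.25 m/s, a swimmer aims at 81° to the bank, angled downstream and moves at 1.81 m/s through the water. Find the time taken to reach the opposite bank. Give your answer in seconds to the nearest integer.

The component of the swimmer's velocity perpendicular to the bank is 1.81 × sin 81° = 1.788 m/s.
The current is parallel to the bank, so it does not affect the crossing time.
Time = 368 / 1.788 = 205.849 s.

206 s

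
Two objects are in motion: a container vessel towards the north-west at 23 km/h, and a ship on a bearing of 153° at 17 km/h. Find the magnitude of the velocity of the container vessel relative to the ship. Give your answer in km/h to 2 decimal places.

39.52 km/h

Taking east as x and north as y: container vessel velocity = (-16.263, 16.263) km/h; ship velocity = (7.718, -15.147) km/h.
Velocity of container vessel relative to ship = (-16.263, 16.263) − (7.718, -15.147) = (-23.981, 31.411) km/h.
Magnitude = |(-23.981, 31.411)| = 39.519 km/h.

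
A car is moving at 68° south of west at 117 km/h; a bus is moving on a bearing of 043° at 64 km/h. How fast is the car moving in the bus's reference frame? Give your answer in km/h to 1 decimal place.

178.2 km/h

Taking east as x and north as y: car velocity = (-43.829, -108.481) km/h; bus velocity = (43.648, 46.807) km/h.
Velocity of car relative to bus = (-43.829, -108.481) − (43.648, 46.807) = (-87.477, -155.287) km/h.
Magnitude = |(-87.477, -155.287)| = 178.231 km/h.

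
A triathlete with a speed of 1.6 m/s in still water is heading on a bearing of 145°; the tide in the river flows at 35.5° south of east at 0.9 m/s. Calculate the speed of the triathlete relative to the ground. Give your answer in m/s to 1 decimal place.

2.5 m/s

Taking east as x and north as y: velocity relative to the water = (0.918, -1.311) m/s; the water relative to ground = (0.733, -0.523) m/s.
Velocity relative to ground = (0.918, -1.311) + (0.733, -0.523) = (1.650, -1.833) m/s.
Speed = |(1.650, -1.833)| = 2.467 m/s.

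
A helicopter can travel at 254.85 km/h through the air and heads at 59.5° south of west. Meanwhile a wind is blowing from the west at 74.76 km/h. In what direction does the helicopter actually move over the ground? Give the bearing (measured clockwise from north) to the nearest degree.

194°

Taking east as x and north as y: velocity relative to the air = (-129.346, -219.586) km/h; the air relative to ground = (74.760, 0.000) km/h.
Velocity relative to ground = (-129.346, -219.586) + (74.760, 0.000) = (-54.586, -219.586) km/h.
Bearing = atan2(-54.59, -219.59) = 193.96° clockwise from north.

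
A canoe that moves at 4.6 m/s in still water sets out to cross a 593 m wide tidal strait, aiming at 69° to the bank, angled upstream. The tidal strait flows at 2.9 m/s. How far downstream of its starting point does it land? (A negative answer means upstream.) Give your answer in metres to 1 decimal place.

172.8 m

Perpendicular speed = 4.294 m/s; crossing time = 593 / 4.294 = 138.085 s.
Net downstream speed = 1.252 m/s.
Drift = 1.252 × 138.085 = 172.814 m (downstream).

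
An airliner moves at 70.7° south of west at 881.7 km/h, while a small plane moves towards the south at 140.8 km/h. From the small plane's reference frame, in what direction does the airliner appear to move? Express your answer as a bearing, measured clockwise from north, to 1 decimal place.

202.9°

Taking east as x and north as y: airliner velocity = (-291.415, -832.149) km/h; small plane velocity = (0.000, -140.800) km/h.
Velocity of airliner relative to small plane = (-291.415, -832.149) − (0.000, -140.800) = (-291.415, -691.349) km/h.
Bearing = atan2(-291.41, -691.35) = 202.86° clockwise from north.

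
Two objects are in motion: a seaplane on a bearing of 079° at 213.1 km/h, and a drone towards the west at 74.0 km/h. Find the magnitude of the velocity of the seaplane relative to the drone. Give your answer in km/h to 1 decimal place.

286.1 km/h

Taking east as x and north as y: seaplane velocity = (209.185, 40.661) km/h; drone velocity = (-74.000, 0.000) km/h.
Velocity of seaplane relative to drone = (209.185, 40.661) − (-74.000, 0.000) = (283.185, 40.661) km/h.
Magnitude = |(283.185, 40.661)| = 286.089 km/h.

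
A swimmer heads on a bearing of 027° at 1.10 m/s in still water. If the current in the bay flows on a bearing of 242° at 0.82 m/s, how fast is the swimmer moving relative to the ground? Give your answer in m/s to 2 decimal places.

0.64 m/s

Taking east as x and north as y: velocity relative to the water = (0.499, 0.980) m/s; the water relative to ground = (-0.724, -0.385) m/s.
Velocity relative to ground = (0.499, 0.980) + (-0.724, -0.385) = (-0.225, 0.595) m/s.
Speed = |(-0.225, 0.595)| = 0.636 m/s.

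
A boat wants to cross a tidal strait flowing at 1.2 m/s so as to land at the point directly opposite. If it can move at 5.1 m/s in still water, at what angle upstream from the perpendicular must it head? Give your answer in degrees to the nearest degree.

14°

To cancel the current, the upstream component of the boat's velocity must equal the flow: 5.1 sin θ = 1.2.
sin θ = 1.2 / 5.1 = 0.2353.
θ = arcsin(0.2353) = 13.609°.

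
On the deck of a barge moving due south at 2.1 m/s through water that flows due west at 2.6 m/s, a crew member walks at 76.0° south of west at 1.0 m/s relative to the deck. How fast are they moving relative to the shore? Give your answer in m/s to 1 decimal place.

In east/north components (m/s): crew member relative to barge = (-0.242, -0.970); barge relative to water = (0.000, -2.100); water relative to ground = (-2.600, 0.000).
Sum = (-2.842, -3.070) m/s.
Speed = |(-2.842, -3.070)| = 4.184 m/s.

4.2 m/s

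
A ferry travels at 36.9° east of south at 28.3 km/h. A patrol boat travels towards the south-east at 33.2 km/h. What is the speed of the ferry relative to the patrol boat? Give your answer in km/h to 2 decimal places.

Taking east as x and north as y: ferry velocity = (16.992, -22.631) km/h; patrol boat velocity = (23.476, -23.476) km/h.
Velocity of ferry relative to patrol boat = (16.992, -22.631) − (23.476, -23.476) = (-6.484, 0.845) km/h.
Magnitude = |(-6.484, 0.845)| = 6.539 km/h.

6.54 km/h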